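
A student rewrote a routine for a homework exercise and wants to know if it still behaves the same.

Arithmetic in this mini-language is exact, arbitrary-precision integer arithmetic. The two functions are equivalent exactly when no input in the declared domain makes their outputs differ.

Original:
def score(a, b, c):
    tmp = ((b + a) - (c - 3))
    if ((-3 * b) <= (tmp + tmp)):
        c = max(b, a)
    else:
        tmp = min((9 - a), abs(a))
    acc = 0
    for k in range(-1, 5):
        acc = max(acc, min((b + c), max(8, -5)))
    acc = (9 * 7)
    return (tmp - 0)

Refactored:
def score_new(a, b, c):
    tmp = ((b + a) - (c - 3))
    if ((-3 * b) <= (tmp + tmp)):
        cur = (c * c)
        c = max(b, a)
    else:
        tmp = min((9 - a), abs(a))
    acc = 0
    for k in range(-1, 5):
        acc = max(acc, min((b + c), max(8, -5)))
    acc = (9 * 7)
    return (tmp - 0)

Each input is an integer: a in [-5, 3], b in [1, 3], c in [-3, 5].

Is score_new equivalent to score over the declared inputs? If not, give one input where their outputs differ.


Reading the diff, among the changes: statement counts differ; also arithmetic usage differs; also local variable names differ.
Spot check at a=1, b=3, c=4 — score: tmp=3, then ((-3 * b) <= (tmp + tmp)) is true, then c=3, then acc=0, then (k=-1), then acc=6, then (k=0), then acc=6, then (k=1), then acc=6, then (k=2), then acc=6, then (k=3), then acc=6, then (k=4), then acc=6, then acc=63, then returns 3. score_new: tmp=3, then ((-3 * b) <= (tmp + tmp)) is true, then cur=16, then c=3, then acc=0, then (k=-1), then acc=6, then (k=0), then acc=6, then (k=1), then acc=6, then (k=2), then acc=6, then (k=3), then acc=6, then (k=4), then acc=6, then acc=63, then returns 3. Both give 3.
Checked all 243 inputs in the declared domain: the outputs agree on every one.
verdict: equivalent


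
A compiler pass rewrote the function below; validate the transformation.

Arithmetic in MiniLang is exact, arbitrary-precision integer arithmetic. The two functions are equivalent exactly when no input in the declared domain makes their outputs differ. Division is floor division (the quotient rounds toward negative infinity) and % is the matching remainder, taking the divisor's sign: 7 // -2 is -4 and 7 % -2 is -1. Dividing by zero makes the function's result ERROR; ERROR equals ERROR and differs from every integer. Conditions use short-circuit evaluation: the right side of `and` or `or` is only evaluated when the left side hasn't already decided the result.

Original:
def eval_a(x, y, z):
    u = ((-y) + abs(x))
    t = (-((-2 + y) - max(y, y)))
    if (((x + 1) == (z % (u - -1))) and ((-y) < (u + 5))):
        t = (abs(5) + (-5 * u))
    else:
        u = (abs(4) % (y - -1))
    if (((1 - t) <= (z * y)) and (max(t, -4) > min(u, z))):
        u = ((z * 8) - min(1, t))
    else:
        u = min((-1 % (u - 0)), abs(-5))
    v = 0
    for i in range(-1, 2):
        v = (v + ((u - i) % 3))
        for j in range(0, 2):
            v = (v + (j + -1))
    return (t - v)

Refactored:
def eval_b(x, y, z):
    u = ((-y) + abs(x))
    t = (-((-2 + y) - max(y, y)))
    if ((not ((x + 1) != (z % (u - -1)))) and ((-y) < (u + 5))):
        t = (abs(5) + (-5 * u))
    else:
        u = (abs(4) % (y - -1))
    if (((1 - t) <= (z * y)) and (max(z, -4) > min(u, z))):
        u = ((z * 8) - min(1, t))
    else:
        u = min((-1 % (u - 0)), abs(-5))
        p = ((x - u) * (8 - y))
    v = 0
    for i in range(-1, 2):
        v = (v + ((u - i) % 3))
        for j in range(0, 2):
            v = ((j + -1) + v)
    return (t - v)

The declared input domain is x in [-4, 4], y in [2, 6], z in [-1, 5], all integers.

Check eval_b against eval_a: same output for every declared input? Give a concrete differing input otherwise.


Evaluate both at x=-4, y=3, z=0.
eval_a: u=1, then t=2, then (((x + 1) == (z % (u - -1))) and ((-y) < (u + 5))) is false, then u=0, then (((1 - t) <= (z * y)) and (max(t, -4) > min(u, z))) is true, then u=-1, then v=0, then (i=-1), then v=0, then (j=0), then v=-1, then (j=1), then v=-1, then (i=0), then v=1, then (j=0), then v=0, then (j=1), then v=0, then (i=1), then v=1, then (j=0), then v=0, then (j=1), then v=0, then returns 2
eval_b: u=1, then t=2, then ((not ((x + 1) != (z % (u - -1)))) and ((-y) < (u + 5))) is false, then u=0, then (((1 - t) <= (z * y)) and (max(z, -4) > min(u, z))) is false, then a zero divisor aborts: ERROR
2 != ERROR, so the rewrite changes behavior.
verdict: not equivalent; witness: x=-4, y=3, z=0


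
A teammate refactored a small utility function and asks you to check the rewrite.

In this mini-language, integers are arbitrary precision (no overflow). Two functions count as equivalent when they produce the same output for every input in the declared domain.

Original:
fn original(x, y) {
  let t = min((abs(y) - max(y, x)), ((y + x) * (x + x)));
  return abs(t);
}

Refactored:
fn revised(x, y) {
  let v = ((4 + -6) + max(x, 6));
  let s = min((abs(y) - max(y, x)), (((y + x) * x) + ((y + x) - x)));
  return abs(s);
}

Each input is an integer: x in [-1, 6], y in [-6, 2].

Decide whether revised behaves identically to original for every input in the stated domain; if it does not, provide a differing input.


Take x=-1, y=-6.
original: t becomes 7; next final value 7
revised: v becomes 4; next s becomes 1; next final value 1
7 != 1, so the rewrite changes behavior.
verdict: not equivalent; witness: x=-1, y=-6


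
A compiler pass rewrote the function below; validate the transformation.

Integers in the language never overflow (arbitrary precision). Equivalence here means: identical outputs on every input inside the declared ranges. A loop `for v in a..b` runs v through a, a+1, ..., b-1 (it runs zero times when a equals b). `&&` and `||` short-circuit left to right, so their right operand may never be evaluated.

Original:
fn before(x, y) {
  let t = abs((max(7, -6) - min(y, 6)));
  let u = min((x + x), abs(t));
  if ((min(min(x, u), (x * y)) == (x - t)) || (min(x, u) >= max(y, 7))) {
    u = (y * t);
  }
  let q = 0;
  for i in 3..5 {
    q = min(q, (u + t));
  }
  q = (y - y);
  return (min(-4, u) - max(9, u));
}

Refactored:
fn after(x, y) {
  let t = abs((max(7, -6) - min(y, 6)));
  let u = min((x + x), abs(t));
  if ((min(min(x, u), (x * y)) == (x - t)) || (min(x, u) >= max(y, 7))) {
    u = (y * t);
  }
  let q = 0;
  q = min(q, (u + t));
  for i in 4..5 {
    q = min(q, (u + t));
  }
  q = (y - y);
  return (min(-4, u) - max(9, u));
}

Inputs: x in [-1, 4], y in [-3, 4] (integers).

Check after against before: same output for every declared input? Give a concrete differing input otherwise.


The two are interchangeable: loop structure differs, and statement counts differ, and min/max/abs usage differs, and arithmetic usage differs, and every declared input agrees.
Spot check at x=1, y=1 — before: t = 6; u = 2; ((min(min(x, u), (x * y)) == (x - t)) || (min(x, u) >= max(y, 7))) -> false; q = 0; [i=3]; q = 0; [i=4]; q = 0; q = 0; return -13. after: t = 6; u = 2; ((min(min(x, u), (x * y)) == (x - t)) || (min(x, u) >= max(y, 7))) -> false; q = 0; q = 0; [i=4]; q = 0; q = 0; return -13. Both give -13.
Every one of the 48 inputs gives matching results.
verdict: equivalent


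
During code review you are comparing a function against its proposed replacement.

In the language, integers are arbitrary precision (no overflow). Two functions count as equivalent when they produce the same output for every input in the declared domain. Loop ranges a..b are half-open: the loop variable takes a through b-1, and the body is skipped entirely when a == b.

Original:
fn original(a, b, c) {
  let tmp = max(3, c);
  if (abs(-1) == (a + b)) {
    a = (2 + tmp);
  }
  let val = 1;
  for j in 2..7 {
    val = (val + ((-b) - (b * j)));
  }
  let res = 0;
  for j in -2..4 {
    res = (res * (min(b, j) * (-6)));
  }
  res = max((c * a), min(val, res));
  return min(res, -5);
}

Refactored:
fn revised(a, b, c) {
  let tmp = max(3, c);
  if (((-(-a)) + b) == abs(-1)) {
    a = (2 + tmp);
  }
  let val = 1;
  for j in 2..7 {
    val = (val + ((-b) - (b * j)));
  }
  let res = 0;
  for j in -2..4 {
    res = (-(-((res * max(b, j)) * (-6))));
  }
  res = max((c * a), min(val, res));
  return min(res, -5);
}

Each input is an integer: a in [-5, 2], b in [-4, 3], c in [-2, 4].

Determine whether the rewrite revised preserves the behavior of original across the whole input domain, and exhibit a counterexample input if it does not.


Equivalent. The suspicious edit (`min(b, j)` became `max(b, j)`) never changes the result for any input inside the declared domain.
Every one of the 448 inputs gives matching results.
One worked example (a=-3, b=-4, c=1) — original: tmp=3, then (abs(-1) == (a + b)) is false, then val=1, then (j=2), then val=13, then (j=3), then val=29, then (j=4), then val=49, then (j=5), then val=73, then (j=6), then val=101, then res=0, then (j=-2), then res=0, then (j=-1), then res=0, then (j=0), then res=0, then (j=1), then res=0, then (j=2), then res=0, then (j=3), then res=0, then res=0, then returns -5; revised: tmp=3, then (((-(-a)) + b) == abs(-1)) is false, then val=1, then (j=2), then val=13, then (j=3), then val=29, then (j=4), then val=49, then (j=5), then val=73, then (j=6), then val=101, then res=0, then (j=-2), then res=0, then (j=-1), then res=0, then (j=0), then res=0, then (j=1), then res=0, then (j=2), then res=0, then (j=3), then res=0, then res=0, then returns -5; agreement on -5.
verdict: equivalent


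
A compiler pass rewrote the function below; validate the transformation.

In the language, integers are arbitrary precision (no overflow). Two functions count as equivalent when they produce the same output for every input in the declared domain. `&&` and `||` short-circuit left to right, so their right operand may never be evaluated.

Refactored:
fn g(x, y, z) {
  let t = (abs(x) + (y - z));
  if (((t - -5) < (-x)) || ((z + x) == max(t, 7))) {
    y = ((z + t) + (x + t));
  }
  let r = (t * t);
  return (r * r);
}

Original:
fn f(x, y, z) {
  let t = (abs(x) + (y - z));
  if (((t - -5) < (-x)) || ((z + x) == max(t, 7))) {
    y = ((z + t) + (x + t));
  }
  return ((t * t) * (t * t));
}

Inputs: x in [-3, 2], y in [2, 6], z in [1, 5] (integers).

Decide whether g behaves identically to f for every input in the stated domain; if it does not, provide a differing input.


This is a faithful refactor — statement counts differ, local variable names differ, arithmetic usage differs, but the computed results match everywhere.
Tracing x=1, y=4, z=3: f: t=2, then (((t - -5) < (-x)) || ((z + x) == max(t, 7))) is false, then returns 16 | g: t=2, then (((t - -5) < (-x)) || ((z + x) == max(t, 7))) is false, then r=4, then returns 16 — matching result 16.
Checked all 150 inputs in the declared domain: the outputs agree on every one.
verdict: equivalent


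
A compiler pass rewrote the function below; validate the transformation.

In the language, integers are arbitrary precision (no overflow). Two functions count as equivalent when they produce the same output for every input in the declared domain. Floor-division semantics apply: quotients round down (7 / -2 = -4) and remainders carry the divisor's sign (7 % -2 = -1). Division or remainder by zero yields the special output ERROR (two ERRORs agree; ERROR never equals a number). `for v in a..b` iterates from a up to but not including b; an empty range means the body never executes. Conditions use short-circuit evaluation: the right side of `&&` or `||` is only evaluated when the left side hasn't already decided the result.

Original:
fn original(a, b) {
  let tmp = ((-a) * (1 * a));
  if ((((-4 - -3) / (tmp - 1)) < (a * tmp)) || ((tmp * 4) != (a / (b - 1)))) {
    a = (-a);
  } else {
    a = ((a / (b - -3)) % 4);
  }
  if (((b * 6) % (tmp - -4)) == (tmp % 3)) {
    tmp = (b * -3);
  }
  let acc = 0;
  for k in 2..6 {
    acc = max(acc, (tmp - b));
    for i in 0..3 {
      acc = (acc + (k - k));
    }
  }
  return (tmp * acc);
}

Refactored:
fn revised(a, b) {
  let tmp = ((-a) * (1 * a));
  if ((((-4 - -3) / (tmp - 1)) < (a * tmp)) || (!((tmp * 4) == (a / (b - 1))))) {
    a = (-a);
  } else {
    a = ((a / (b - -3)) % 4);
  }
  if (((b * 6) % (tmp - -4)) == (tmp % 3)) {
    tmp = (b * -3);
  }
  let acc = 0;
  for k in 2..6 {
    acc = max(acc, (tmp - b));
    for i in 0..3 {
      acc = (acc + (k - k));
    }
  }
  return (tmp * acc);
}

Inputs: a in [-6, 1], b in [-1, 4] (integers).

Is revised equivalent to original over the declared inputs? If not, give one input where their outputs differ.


This is a faithful refactor — comparison usage differs, plus boolean connective usage differs, but the computed results match everywhere.
One worked example (a=-6, b=2) — original: tmp=-36, then ((((-4 - -3) / (tmp - 1)) < (a * tmp)) || ((tmp * 4) != (a / (b - 1)))) is true, then a=6, then (((b * 6) % (tmp - -4)) == (tmp % 3)) is false, then acc=0, then (k=2), then acc=0, then (i=0), then acc=0, then (i=1), then acc=0, then (i=2), then acc=0, then (k=3), then acc=0, then (i=0), then acc=0, then (i=1), then acc=0, then (i=2), then acc=0, then (k=4), then acc=0, then (i=0), then acc=0, then (i=1), then acc=0, then (i=2), then acc=0, then (k=5), then acc=0, then (i=0), then acc=0, then (i=1), then acc=0, then (i=2), then acc=0, then returns 0; revised: tmp=-36, then ((((-4 - -3) / (tmp - 1)) < (a * tmp)) || (!((tmp * 4) == (a / (b - 1))))) is true, then a=6, then (((b * 6) % (tmp - -4)) == (tmp % 3)) is false, then acc=0, then (k=2), then acc=0, then (i=0), then acc=0, then (i=1), then acc=0, then (i=2), then acc=0, then (k=3), then acc=0, then (i=0), then acc=0, then (i=1), then acc=0, then (i=2), then acc=0, then (k=4), then acc=0, then (i=0), then acc=0, then (i=1), then acc=0, then (i=2), then acc=0, then (k=5), then acc=0, then (i=0), then acc=0, then (i=1), then acc=0, then (i=2), then acc=0, then returns 0; agreement on 0.
Checked all 48 inputs in the declared domain: the outputs agree on every one.
verdict: equivalent


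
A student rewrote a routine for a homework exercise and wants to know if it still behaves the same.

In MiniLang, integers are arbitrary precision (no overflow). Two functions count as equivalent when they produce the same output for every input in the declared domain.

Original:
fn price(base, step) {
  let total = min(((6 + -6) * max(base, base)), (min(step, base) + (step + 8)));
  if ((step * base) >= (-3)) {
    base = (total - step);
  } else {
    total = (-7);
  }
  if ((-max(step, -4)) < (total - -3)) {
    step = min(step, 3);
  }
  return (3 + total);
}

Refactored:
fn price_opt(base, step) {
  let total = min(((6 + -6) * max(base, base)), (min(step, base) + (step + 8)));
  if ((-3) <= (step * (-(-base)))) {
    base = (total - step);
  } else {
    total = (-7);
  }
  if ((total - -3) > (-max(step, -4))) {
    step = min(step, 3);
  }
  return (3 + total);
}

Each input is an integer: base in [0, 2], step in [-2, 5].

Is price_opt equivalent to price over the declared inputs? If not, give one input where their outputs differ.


The two are interchangeable: comparison usage differs, and every declared input agrees.
As a probe, take base=0, step=0: price runs total becomes 0; next ((step * base) >= (-3)) evaluates to true; next base becomes 0; next ((-max(step, -4)) < (total - -3)) evaluates to true; next step becomes 0; next final value 3; price_opt runs total becomes 0; next ((-3) <= (step * (-(-base)))) evaluates to true; next base becomes 0; next ((total - -3) > (-max(step, -4))) evaluates to true; next step becomes 0; next final value 3; both end at 3.
Sweeping the whole domain (24 inputs) finds no disagreement.
verdict: equivalent


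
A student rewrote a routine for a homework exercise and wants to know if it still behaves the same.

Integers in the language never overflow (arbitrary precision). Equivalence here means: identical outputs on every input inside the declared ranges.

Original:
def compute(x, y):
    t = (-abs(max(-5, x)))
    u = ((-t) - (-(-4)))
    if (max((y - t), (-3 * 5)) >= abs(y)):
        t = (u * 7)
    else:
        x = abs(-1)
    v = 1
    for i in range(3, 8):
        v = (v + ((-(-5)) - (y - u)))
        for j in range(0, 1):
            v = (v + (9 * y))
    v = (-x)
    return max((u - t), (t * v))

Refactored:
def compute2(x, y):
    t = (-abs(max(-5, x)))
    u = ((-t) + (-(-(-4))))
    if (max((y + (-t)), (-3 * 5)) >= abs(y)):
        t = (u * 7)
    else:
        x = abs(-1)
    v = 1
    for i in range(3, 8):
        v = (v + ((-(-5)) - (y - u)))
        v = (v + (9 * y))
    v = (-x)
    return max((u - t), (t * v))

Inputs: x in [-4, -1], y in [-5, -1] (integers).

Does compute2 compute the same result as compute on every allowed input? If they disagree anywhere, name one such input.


Reading the diff, among the changes: local variable names differ, plus loop structure differs, plus statement counts differ, plus arithmetic usage differs.
As a probe, take x=-4, y=-4: compute runs t = -4; u = 0; (max((y - t), (-3 * 5)) >= abs(y)) -> false; x = 1; v = 1; [i=3]; v = 10; [j=0]; v = -26; [i=4]; v = -17; [j=0]; v = -53; [i=5]; v = -44; [j=0]; v = -80; [i=6]; v = -71; [j=0]; v = -107; [i=7]; v = -98; [j=0]; v = -134; v = -1; return 4; compute2 runs t = -4; u = 0; (max((y + (-t)), (-3 * 5)) >= abs(y)) -> false; x = 1; v = 1; [i=3]; v = 10; v = -26; [i=4]; v = -17; v = -53; [i=5]; v = -44; v = -80; [i=6]; v = -71; v = -107; [i=7]; v = -98; v = -134; v = -1; return 4; both end at 4.
Every one of the 20 inputs gives matching results.
verdict: equivalent


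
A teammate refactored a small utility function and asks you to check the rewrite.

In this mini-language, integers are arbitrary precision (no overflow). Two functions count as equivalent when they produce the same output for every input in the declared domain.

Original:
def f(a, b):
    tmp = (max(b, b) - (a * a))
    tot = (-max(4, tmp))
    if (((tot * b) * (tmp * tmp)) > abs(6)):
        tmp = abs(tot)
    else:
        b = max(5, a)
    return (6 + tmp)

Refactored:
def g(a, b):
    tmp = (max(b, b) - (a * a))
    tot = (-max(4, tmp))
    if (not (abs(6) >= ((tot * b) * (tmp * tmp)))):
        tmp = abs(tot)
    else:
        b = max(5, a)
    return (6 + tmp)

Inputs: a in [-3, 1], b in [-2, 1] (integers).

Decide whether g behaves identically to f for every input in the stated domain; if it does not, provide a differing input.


The two are interchangeable: comparison usage differs; and boolean connective usage differs, and every declared input agrees.
Spot check at a=-2, b=0 — f: tmp = -4; tot = -4; (((tot * b) * (tmp * tmp)) > abs(6)) -> false; b = 5; return 2. g: tmp = -4; tot = -4; (not (abs(6) >= ((tot * b) * (tmp * tmp)))) -> false; b = 5; return 2. Both give 2.
Every one of the 20 inputs gives matching results.
verdict: equivalent


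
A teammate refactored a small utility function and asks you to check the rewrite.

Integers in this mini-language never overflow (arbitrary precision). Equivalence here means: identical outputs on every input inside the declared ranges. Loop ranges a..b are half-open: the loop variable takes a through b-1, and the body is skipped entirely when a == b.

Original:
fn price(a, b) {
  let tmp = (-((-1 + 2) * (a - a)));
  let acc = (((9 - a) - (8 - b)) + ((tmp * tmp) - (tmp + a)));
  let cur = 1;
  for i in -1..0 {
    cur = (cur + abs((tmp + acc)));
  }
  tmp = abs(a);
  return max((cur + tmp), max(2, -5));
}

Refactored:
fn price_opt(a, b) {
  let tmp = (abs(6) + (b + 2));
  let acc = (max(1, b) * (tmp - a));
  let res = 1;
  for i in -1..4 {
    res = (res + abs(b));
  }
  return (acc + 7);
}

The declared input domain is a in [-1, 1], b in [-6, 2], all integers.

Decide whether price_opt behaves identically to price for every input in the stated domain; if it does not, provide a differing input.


Consider the input a=-1, b=-6.
price: tmp := 0 | acc := -3 | cur := 1 | iter i=-1: | cur := 4 | tmp := 1 | result 5
price_opt: tmp := 2 | acc := 3 | res := 1 | iter i=-1: | res := 7 | iter i=0: | res := 13 | iter i=1: | res := 19 | iter i=2: | res := 25 | iter i=3: | res := 31 | result 10
5 against 10: the behavior changed.
verdict: not equivalent; witness: a=-1, b=-6


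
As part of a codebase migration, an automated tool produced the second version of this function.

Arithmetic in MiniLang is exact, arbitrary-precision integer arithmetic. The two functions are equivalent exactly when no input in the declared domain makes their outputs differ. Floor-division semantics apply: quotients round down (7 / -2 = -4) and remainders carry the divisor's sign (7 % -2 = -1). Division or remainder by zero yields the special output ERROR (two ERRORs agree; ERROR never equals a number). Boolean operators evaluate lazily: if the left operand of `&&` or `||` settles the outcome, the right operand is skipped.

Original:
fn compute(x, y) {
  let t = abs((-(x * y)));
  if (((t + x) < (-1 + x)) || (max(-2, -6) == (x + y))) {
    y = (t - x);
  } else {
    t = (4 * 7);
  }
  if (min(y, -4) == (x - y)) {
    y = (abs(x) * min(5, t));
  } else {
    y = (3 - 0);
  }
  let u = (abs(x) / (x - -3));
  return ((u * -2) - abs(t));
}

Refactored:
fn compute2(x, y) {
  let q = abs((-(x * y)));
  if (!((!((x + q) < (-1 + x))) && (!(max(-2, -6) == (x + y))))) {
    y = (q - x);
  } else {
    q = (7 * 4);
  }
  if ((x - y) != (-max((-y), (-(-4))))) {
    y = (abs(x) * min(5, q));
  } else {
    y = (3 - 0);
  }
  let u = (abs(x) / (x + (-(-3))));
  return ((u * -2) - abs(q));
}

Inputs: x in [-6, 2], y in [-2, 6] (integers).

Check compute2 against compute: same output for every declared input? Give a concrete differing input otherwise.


There is a behavioral-looking edit here, yet the outcome never shifts on this domain.
As a probe, take x=-1, y=-2: compute runs t := 2 | (((t + x) < (-1 + x)) || (max(-2, -6) == (x + y))): false | t := 28 | (min(y, -4) == (x - y)): false | y := 3 | u := 0 | result -28; compute2 runs q := 2 | (!((!((x + q) < (-1 + x))) && (!(max(-2, -6) == (x + y))))): false | q := 28 | ((x - y) != (-max((-y), (-(-4))))): true | y := 5 | u := 0 | result -28; both end at -28.
An exhaustive pass over the 81 declared inputs shows identical outputs.
verdict: equivalent


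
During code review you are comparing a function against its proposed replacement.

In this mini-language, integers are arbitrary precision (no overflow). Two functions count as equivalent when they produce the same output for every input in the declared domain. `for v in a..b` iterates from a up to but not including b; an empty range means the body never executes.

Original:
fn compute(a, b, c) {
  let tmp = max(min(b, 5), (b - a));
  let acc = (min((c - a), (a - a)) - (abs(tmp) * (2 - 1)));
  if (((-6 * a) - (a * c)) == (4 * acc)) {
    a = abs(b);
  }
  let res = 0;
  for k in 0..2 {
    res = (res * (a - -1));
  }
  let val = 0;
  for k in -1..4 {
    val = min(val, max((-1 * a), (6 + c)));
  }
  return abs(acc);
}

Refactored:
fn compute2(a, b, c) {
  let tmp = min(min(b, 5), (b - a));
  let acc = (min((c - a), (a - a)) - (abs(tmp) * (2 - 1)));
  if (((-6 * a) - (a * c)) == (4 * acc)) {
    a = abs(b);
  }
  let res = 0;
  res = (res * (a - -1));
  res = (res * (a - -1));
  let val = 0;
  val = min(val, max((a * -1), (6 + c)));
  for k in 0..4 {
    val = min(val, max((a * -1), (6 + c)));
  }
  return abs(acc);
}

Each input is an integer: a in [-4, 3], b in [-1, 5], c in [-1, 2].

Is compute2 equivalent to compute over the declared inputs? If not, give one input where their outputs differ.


Run the pair on a=-4, b=-1, c=-1.
compute: tmp := 3 | acc := -3 | (((-6 * a) - (a * c)) == (4 * acc)): false | res := 0 | iter k=0: | res := 0 | iter k=1: | res := 0 | val := 0 | iter k=-1: | val := 0 | iter k=0: | val := 0 | iter k=1: | val := 0 | iter k=2: | val := 0 | iter k=3: | val := 0 | result 3
compute2: tmp := -1 | acc := -1 | (((-6 * a) - (a * c)) == (4 * acc)): false | res := 0 | res := 0 | res := 0 | val := 0 | val := 0 | iter k=0: | val := 0 | iter k=1: | val := 0 | iter k=2: | val := 0 | iter k=3: | val := 0 | result 1
3 against 1: the behavior changed.
verdict: not equivalent; witness: a=-4, b=-1, c=-1


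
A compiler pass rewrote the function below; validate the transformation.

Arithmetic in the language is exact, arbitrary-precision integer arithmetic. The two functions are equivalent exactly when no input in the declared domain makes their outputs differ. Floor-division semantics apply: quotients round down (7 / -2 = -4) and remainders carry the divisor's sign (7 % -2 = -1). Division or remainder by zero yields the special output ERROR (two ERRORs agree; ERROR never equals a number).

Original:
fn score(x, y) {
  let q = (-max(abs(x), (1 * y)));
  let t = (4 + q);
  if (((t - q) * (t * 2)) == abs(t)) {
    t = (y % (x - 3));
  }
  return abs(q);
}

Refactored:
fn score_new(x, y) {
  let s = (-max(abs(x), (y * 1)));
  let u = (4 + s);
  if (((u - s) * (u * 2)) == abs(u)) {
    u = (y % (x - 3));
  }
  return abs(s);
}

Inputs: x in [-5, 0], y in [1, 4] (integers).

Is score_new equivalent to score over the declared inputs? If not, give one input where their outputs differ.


Behavior is preserved: although local variable names differ, the outputs never diverge.
Spot check at x=-2, y=3 — score: q becomes -3; next t becomes 1; next (((t - q) * (t * 2)) == abs(t)) evaluates to false; next final value 3. score_new: s becomes -3; next u becomes 1; next (((u - s) * (u * 2)) == abs(u)) evaluates to false; next final value 3. Both give 3.
Across all 24 domain points the two functions coincide.
verdict: equivalent


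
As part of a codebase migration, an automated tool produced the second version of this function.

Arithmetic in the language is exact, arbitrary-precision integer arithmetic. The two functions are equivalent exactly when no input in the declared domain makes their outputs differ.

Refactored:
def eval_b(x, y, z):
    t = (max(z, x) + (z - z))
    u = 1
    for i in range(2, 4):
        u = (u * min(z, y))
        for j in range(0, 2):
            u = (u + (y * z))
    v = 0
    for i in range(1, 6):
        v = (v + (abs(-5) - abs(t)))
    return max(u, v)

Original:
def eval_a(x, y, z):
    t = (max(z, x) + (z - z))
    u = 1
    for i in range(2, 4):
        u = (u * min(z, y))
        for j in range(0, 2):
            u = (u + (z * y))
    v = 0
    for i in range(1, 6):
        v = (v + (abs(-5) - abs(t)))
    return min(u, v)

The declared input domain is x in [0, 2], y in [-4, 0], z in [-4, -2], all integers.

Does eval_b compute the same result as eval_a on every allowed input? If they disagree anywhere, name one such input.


Consider the input x=0, y=-4, z=-4.
eval_a: t becomes 0; next u becomes 1; next at i=2:; next u becomes -4; next at j=0:; next u becomes 12; next at j=1:; next u becomes 28; next at i=3:; next u becomes -112; next at j=0:; next u becomes -96; next at j=1:; next u becomes -80; next v becomes 0; next at i=1:; next v becomes 5; next at i=2:; next v becomes 10; next at i=3:; next v becomes 15; next at i=4:; next v becomes 20; next at i=5:; next v becomes 25; next final value -80
eval_b: t becomes 0; next u becomes 1; next at i=2:; next u becomes -4; next at j=0:; next u becomes 12; next at j=1:; next u becomes 28; next at i=3:; next u becomes -112; next at j=0:; next u becomes -96; next at j=1:; next u becomes -80; next v becomes 0; next at i=1:; next v becomes 5; next at i=2:; next v becomes 10; next at i=3:; next v becomes 15; next at i=4:; next v becomes 20; next at i=5:; next v becomes 25; next final value 25
-80 vs 25 — the two versions disagree here.
verdict: not equivalent; witness: x=0, y=-4, z=-4


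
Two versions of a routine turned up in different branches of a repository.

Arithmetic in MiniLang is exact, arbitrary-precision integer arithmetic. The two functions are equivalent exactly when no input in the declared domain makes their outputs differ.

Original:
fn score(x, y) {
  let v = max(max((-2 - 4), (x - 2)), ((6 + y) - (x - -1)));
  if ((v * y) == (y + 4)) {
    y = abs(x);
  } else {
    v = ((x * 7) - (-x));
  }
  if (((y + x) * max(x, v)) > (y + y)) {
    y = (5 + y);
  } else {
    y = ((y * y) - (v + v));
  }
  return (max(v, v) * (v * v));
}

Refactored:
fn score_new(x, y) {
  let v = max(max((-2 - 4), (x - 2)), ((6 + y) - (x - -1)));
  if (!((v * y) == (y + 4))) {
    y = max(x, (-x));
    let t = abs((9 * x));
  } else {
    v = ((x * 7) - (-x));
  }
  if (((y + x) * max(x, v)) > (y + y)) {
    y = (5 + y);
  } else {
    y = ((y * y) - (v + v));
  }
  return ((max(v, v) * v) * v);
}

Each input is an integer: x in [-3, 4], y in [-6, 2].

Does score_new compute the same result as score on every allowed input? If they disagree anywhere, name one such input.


Try x=-3, y=-6.
score: v := 2 | ((v * y) == (y + 4)): false | v := -24 | (((y + x) * max(x, v)) > (y + y)): true | y := -1 | result -13824
score_new: v := 2 | (!((v * y) == (y + 4))): true | y := 3 | t := 27 | (((y + x) * max(x, v)) > (y + y)): false | y := 5 | result 8
-13824 against 8: the behavior changed.
verdict: not equivalent; witness: x=-3, y=-6


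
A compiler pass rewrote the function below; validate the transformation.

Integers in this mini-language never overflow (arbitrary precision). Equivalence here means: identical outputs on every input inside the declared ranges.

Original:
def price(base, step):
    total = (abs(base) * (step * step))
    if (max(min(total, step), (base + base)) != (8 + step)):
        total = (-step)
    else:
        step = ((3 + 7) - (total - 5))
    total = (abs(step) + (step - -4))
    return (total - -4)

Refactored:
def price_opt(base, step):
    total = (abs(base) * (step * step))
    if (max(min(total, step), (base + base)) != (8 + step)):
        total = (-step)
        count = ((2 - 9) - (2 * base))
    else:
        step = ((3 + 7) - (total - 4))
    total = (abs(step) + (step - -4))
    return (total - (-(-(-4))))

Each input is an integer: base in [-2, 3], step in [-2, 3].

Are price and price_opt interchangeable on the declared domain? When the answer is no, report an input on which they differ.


base=3, step=-2 yields 14 from price but 12 from price_opt.
verdict: not equivalent; witness: base=3, step=-2


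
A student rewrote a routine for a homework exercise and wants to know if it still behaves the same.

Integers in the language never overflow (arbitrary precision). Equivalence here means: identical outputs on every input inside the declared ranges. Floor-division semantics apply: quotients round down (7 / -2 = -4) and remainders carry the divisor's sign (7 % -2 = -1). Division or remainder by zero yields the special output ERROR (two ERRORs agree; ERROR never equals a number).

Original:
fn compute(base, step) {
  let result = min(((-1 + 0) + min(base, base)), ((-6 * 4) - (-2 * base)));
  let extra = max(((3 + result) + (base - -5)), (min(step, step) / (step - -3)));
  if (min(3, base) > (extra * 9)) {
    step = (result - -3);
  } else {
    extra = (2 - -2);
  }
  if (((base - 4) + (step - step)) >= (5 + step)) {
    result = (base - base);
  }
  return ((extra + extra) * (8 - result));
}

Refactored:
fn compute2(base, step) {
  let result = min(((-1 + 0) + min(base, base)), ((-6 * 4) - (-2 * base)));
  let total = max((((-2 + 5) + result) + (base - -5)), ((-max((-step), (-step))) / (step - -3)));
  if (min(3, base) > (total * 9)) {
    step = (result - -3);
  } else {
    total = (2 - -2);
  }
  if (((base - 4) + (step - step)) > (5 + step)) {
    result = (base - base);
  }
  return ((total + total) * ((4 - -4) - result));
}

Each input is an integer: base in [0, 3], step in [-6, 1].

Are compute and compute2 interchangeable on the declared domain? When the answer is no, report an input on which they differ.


Evaluate both at base=3, step=-6.
compute: result = -18; extra = 2; (min(3, base) > (extra * 9)) -> false; extra = 4; (((base - 4) + (step - step)) >= (5 + step)) -> true; result = 0; return 64
compute2: result = -18; total = 2; (min(3, base) > (total * 9)) -> false; total = 4; (((base - 4) + (step - step)) > (5 + step)) -> false; return 208
64 != 208, so the rewrite changes behavior.
verdict: not equivalent; witness: base=3, step=-6


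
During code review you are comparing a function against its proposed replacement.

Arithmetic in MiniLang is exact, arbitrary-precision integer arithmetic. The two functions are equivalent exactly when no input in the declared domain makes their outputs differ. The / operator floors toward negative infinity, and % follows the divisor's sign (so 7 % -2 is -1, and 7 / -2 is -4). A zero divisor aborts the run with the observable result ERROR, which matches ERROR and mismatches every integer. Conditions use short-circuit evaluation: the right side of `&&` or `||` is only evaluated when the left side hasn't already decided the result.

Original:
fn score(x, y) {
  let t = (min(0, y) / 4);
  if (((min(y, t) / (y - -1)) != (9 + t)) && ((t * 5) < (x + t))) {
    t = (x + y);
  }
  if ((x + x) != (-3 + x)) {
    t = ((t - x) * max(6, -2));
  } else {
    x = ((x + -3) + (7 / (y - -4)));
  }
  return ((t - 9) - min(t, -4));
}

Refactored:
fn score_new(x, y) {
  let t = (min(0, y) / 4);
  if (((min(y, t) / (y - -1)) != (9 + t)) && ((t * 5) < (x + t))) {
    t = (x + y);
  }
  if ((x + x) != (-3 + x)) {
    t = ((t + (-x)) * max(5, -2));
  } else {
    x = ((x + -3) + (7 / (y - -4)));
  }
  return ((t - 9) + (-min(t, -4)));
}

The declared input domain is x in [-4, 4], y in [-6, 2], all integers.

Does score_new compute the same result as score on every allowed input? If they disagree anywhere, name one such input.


On input x=-4, y=-4, score returns 13 while score_new returns 10.
verdict: not equivalent; witness: x=-4, y=-4


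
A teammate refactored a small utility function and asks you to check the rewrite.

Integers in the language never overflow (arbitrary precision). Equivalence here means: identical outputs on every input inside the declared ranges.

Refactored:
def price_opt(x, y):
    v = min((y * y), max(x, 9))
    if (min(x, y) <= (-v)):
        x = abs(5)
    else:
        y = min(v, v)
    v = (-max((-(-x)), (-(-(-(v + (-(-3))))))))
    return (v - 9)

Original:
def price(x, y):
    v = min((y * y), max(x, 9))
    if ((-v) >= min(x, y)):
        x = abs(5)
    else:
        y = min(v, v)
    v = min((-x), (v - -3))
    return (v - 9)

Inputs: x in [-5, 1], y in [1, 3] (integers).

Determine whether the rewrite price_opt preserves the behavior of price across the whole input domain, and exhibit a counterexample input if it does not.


The two are interchangeable: arithmetic usage differs; also comparison usage differs; also min/max/abs usage differs, and every declared input agrees.
Tracing x=-2, y=3: price: v := 9 | ((-v) >= min(x, y)): false | y := 9 | v := 2 | result -7 | price_opt: v := 9 | (min(x, y) <= (-v)): false | y := 9 | v := 2 | result -7 — matching result -7.
Checked all 21 inputs in the declared domain: the outputs agree on every one.
verdict: equivalent


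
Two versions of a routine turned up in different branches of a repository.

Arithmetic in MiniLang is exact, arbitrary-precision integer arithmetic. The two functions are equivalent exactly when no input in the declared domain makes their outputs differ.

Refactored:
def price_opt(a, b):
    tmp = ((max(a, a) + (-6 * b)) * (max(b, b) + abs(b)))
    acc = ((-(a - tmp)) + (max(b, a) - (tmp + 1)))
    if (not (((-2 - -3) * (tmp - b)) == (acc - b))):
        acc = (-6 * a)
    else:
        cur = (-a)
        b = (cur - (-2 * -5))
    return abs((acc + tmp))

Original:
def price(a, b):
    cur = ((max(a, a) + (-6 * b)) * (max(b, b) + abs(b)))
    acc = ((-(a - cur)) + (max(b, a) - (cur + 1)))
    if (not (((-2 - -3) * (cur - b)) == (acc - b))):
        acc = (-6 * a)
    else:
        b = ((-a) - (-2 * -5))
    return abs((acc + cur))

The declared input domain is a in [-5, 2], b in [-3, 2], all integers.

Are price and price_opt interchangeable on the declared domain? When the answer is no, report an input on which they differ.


Equivalent — the differences include local variable names differ, statement counts differ, yet no declared input distinguishes the two.
As a probe, take a=-2, b=2: price runs cur becomes -56; next acc becomes 3; next (not (((-2 - -3) * (cur - b)) == (acc - b))) evaluates to true; next acc becomes 12; next final value 44; price_opt runs tmp becomes -56; next acc becomes 3; next (not (((-2 - -3) * (tmp - b)) == (acc - b))) evaluates to true; next acc becomes 12; next final value 44; both end at 44.
Checked all 48 inputs in the declared domain: the outputs agree on every one.
verdict: equivalent


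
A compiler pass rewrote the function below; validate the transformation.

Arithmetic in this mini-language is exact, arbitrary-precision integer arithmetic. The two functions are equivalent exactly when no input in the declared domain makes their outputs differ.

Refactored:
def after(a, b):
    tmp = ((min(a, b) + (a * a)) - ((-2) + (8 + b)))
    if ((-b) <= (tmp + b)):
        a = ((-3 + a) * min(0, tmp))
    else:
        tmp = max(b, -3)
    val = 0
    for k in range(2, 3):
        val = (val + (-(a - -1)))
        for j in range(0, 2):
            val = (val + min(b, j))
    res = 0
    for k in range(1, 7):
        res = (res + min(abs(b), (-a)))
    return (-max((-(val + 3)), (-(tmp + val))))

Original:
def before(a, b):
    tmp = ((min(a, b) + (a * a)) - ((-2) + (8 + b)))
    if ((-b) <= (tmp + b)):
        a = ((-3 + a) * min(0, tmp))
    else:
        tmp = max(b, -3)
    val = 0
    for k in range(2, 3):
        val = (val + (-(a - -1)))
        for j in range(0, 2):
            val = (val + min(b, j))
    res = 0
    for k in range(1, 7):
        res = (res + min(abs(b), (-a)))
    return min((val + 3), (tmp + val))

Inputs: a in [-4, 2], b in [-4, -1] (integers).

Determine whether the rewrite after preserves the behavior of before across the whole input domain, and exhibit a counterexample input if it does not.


The two versions differ — the changes include min/max/abs usage differs.
Spot check at a=-3, b=-3 — before: tmp=3, then ((-b) <= (tmp + b)) is false, then tmp=-3, then val=0, then (k=2), then val=2, then (j=0), then val=-1, then (j=1), then val=-4, then res=0, then (k=1), then res=3, then (k=2), then res=6, then (k=3), then res=9, then (k=4), then res=12, then (k=5), then res=15, then (k=6), then res=18, then returns -7. after: tmp=3, then ((-b) <= (tmp + b)) is false, then tmp=-3, then val=0, then (k=2), then val=2, then (j=0), then val=-1, then (j=1), then val=-4, then res=0, then (k=1), then res=3, then (k=2), then res=6, then (k=3), then res=9, then (k=4), then res=12, then (k=5), then res=15, then (k=6), then res=18, then returns -7. Both give -7.
Sweeping the whole domain (28 inputs) finds no disagreement.
verdict: equivalent


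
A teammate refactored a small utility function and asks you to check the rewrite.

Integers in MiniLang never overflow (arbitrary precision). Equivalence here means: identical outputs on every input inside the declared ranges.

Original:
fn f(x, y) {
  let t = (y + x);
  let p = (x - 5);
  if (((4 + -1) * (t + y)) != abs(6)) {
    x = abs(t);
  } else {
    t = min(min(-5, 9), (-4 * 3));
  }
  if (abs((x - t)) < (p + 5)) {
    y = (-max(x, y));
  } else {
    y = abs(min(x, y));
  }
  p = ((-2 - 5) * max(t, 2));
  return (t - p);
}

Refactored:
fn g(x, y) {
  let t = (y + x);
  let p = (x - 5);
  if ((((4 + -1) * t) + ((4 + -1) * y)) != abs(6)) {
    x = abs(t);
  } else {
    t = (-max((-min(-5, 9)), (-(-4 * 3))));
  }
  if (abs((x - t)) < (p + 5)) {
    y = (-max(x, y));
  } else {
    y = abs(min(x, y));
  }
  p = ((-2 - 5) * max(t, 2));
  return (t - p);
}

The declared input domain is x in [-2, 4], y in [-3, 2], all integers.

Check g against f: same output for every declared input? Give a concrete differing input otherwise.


This is a faithful refactor — constant usage differs; and arithmetic usage differs; and min/max/abs usage differs, but the computed results match everywhere.
Spot check at x=1, y=-3 — f: t=-2, then p=-4, then (((4 + -1) * (t + y)) != abs(6)) is true, then x=2, then (abs((x - t)) < (p + 5)) is false, then y=3, then p=-14, then returns 12. g: t=-2, then p=-4, then ((((4 + -1) * t) + ((4 + -1) * y)) != abs(6)) is true, then x=2, then (abs((x - t)) < (p + 5)) is false, then y=3, then p=-14, then returns 12. Both give 12.
Every one of the 42 inputs gives matching results.
verdict: equivalent
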